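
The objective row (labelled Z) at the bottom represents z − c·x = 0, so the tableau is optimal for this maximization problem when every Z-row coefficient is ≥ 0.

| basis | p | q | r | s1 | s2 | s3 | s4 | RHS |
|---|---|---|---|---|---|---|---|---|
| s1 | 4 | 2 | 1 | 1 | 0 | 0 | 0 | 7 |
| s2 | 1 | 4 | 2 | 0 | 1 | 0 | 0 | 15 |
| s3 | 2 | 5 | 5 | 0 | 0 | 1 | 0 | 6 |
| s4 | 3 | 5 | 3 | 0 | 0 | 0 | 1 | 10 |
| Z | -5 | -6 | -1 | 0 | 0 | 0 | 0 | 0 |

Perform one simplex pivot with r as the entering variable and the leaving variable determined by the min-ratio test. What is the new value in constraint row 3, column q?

Ratio test on column r — row 1: 7/1 = 7; row 2: 15/2 = 15/2; row 3: 6/5 = 6/5; row 4: 10/3 = 10/3. Minimum is 6/5 at row 3 (s3 leaves); pivot element 5.
Divide row 3 by 5; eliminate column r from the other rows.
In the new row 3, the q entry is the old entry divided by the pivot: 5/5 = 1.

1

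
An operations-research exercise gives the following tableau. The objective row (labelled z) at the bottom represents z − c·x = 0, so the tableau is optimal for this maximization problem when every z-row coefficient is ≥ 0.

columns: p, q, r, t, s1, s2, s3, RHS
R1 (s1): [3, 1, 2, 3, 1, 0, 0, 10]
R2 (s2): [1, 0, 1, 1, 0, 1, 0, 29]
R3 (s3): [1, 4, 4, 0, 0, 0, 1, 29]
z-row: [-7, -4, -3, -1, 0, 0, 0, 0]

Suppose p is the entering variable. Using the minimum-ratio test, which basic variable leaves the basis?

s1

Column p entries and ratios — s1: 10/3 = 10/3; s2: 29/1 = 29; s3: 29/1 = 29.
Smallest ratio is 10/3 in the row of s1, so s1 leaves.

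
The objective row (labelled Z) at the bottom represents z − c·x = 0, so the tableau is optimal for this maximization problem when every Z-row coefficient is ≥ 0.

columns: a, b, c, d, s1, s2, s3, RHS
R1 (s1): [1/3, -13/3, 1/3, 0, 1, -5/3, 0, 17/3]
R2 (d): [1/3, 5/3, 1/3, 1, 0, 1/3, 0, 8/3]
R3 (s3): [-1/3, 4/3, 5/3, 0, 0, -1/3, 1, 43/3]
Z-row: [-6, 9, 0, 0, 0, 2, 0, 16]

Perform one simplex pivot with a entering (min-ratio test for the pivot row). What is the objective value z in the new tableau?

64

Ratio test on column a — row 1: (17/3)/(1/3) = 17; row 2: (8/3)/(1/3) = 8; row 3: entry -1/3 ≤ 0. Minimum is 8 at row 2 (d leaves); pivot element 1/3.
Pivot on row 2; the Z-row RHS becomes 16 − (-6)·8 = 64.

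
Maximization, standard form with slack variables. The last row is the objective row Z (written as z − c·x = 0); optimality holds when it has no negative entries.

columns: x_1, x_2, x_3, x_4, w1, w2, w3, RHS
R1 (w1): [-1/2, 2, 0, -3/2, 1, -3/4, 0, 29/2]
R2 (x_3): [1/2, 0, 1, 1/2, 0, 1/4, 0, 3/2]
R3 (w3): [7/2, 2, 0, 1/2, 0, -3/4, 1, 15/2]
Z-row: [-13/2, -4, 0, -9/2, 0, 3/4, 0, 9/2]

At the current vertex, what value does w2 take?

0

w2 is not in the basis, so in the current basic feasible solution w2 = 0.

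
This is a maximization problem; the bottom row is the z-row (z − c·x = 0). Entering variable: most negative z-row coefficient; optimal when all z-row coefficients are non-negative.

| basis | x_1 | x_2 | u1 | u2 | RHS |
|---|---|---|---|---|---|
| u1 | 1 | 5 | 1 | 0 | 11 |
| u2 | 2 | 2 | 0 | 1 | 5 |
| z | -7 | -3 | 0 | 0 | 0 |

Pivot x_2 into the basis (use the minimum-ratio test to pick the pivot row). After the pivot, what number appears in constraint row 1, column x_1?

Ratio test on column x_2 — row 1: 11/5 = 11/5; row 2: 5/2 = 5/2. Minimum is 11/5 at row 1 (u1 leaves); pivot element 5.
Divide row 1 by 5; eliminate column x_2 from the other rows.
In the new row 1, the x_1 entry is the old entry divided by the pivot: 1/5 = 1/5.

1/5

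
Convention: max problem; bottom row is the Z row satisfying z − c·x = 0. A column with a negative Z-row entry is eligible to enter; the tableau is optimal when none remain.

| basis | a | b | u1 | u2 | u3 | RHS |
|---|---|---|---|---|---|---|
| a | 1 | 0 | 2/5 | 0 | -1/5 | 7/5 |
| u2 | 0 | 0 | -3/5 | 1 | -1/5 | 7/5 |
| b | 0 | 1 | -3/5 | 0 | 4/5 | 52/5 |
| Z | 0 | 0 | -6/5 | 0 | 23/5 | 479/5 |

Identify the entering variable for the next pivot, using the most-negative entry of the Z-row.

u1

Negative Z-row entries: u1: -6/5.
The most negative is -6/5 in column u1, so u1 enters.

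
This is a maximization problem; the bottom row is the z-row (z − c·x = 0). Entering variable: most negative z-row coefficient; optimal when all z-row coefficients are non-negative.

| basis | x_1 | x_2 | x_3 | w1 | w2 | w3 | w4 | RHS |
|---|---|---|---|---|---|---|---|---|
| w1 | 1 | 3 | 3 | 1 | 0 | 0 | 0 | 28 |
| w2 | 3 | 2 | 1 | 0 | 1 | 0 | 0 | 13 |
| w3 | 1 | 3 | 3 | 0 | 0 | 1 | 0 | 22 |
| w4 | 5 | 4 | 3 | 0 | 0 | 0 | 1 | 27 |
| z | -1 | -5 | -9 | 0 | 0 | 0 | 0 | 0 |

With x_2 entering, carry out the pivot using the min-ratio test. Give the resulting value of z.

65/2

Ratio test on column x_2 — row 1: 28/3 = 28/3; row 2: 13/2 = 13/2; row 3: 22/3 = 22/3; row 4: 27/4 = 27/4. Minimum is 13/2 at row 2 (w2 leaves); pivot element 2.
Pivot on row 2; the z-row RHS becomes 0 − (-5)·(13/2) = 65/2.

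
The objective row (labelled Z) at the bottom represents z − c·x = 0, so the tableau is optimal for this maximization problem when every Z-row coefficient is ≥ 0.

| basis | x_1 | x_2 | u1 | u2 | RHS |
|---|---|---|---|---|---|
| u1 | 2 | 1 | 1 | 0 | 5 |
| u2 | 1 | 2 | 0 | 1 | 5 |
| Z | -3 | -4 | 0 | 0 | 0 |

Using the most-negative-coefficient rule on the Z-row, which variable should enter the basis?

x_2

Negative Z-row entries: x_1: -3, x_2: -4.
The most negative is -4 in column x_2, so x_2 enters.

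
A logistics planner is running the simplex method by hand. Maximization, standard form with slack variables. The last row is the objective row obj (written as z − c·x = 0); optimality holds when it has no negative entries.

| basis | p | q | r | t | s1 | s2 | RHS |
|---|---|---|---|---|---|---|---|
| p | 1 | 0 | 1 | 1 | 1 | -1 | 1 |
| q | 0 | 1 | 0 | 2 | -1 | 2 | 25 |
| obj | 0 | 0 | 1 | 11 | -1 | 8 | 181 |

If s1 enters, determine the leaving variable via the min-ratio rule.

Column s1 entries and ratios — p: 1/1 = 1; q: -1 ≤ 0, skip.
Smallest ratio is 1 in the row of p, so p leaves.

p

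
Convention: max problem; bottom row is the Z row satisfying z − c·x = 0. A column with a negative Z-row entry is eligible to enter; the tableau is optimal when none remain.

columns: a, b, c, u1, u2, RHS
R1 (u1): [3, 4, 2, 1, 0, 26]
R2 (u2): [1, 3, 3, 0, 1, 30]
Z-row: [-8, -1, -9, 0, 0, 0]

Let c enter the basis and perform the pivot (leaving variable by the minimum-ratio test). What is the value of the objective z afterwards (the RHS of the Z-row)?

90

Ratio test on column c — row 1: 26/2 = 13; row 2: 30/3 = 10. Minimum is 10 at row 2 (u2 leaves); pivot element 3.
Pivot on row 2; the Z-row RHS becomes 0 − (-9)·10 = 90.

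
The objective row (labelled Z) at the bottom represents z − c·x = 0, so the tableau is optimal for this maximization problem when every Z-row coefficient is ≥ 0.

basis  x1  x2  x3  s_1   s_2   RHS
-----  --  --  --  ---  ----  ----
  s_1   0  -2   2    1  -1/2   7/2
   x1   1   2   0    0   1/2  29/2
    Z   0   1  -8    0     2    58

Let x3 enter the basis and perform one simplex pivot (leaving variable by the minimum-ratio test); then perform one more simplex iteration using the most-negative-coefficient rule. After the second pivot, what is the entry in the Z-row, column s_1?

4

Ratio test on column x3 — row 1: (7/2)/2 = 7/4; row 2: entry 0 ≤ 0. Minimum is 7/4 at row 1 (s_1 leaves); pivot element 2.
Divide row 1 by 2; eliminate column x3 from the other rows.
Second iteration: most negative Z-row entry is -7 in column x2, so x2 enters.
Ratio test on column x2 — row 1: entry -1 ≤ 0; row 2: (29/2)/2 = 29/4. Minimum is 29/4 at row 2 (x1 leaves); pivot element 2.
Divide row 2 by 2; eliminate column x2 from the other rows.
After both pivots, the entry at the Z-row, column s_1 is 4.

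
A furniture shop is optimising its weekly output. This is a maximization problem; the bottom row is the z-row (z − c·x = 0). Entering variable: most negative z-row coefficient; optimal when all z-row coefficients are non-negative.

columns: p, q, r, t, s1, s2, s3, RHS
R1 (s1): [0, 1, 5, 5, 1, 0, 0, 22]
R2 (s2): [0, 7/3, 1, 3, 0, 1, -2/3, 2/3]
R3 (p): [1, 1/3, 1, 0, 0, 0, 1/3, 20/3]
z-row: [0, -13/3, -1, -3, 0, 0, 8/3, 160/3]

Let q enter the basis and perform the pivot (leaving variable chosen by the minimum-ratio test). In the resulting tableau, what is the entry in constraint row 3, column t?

-3/7

Ratio test on column q — row 1: 22/1 = 22; row 2: (2/3)/(7/3) = 2/7; row 3: (20/3)/(1/3) = 20. Minimum is 2/7 at row 2 (s2 leaves); pivot element 7/3.
Divide row 2 by 7/3; eliminate column q from the other rows.
Row 3 update in column t: 0 − (1/3)·(9/7) = -3/7.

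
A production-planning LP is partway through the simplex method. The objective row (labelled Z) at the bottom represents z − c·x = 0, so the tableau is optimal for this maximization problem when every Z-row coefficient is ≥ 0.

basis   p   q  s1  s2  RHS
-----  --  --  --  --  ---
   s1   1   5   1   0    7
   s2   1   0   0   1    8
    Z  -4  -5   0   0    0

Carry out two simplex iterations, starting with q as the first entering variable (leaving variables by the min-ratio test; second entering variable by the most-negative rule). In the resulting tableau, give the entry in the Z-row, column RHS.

28

Ratio test on column q — row 1: 7/5 = 7/5; row 2: entry 0 ≤ 0. Minimum is 7/5 at row 1 (s1 leaves); pivot element 5.
Divide row 1 by 5; eliminate column q from the other rows.
Second iteration: most negative Z-row entry is -3 in column p, so p enters.
Ratio test on column p — row 1: (7/5)/(1/5) = 7; row 2: 8/1 = 8. Minimum is 7 at row 1 (q leaves); pivot element 1/5.
Divide row 1 by 1/5; eliminate column p from the other rows.
After both pivots, the entry at the Z-row, column RHS is 28.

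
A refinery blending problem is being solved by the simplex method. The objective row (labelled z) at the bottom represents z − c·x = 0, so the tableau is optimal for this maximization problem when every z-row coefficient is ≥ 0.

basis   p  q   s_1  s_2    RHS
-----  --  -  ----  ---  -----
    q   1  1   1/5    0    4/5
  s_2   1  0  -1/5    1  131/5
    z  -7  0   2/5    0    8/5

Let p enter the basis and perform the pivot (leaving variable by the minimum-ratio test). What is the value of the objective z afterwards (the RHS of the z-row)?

36/5

Ratio test on column p — row 1: (4/5)/1 = 4/5; row 2: (131/5)/1 = 131/5. Minimum is 4/5 at row 1 (q leaves); pivot element 1.
Pivot on row 1; the z-row RHS becomes 8/5 − (-7)·(4/5) = 36/5.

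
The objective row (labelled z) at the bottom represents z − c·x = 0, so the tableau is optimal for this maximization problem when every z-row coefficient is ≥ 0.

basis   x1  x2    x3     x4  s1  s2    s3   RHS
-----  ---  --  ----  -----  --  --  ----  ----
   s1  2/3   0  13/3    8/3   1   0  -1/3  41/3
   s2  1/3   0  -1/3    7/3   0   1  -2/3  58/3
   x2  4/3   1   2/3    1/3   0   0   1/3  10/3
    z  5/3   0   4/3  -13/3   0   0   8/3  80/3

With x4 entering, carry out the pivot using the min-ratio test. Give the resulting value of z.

391/8

Ratio test on column x4 — row 1: (41/3)/(8/3) = 41/8; row 2: (58/3)/(7/3) = 58/7; row 3: (10/3)/(1/3) = 10. Minimum is 41/8 at row 1 (s1 leaves); pivot element 8/3.
Pivot on row 1; the z-row RHS becomes 80/3 − (-13/3)·(41/8) = 391/8.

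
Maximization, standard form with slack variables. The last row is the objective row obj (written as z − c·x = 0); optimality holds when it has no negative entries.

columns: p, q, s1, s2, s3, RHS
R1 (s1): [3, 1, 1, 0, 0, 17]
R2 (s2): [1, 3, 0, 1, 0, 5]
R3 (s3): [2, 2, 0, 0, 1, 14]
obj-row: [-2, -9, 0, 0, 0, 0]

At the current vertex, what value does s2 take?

5

s2 is basic (row 2); its value is the RHS of that row, 5.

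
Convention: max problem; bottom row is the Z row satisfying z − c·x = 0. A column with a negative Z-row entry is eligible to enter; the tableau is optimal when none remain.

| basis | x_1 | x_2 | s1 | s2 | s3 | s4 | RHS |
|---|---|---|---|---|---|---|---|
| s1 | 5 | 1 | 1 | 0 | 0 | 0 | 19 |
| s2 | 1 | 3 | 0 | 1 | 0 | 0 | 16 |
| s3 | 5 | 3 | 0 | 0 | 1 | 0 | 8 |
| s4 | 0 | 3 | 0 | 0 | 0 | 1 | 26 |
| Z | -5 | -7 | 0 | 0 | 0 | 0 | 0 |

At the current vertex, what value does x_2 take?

x_2 is not in the basis, so in the current basic feasible solution x_2 = 0.

0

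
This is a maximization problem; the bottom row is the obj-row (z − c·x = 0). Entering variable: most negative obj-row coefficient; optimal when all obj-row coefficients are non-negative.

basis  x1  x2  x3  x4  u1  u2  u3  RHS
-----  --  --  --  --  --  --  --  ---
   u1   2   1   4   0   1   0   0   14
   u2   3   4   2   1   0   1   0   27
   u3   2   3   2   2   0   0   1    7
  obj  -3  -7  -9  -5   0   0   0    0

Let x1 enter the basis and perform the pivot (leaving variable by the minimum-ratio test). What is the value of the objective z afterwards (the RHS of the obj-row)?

21/2

Ratio test on column x1 — row 1: 14/2 = 7; row 2: 27/3 = 9; row 3: 7/2 = 7/2. Minimum is 7/2 at row 3 (u3 leaves); pivot element 2.
Pivot on row 3; the obj-row RHS becomes 0 − (-3)·(7/2) = 21/2.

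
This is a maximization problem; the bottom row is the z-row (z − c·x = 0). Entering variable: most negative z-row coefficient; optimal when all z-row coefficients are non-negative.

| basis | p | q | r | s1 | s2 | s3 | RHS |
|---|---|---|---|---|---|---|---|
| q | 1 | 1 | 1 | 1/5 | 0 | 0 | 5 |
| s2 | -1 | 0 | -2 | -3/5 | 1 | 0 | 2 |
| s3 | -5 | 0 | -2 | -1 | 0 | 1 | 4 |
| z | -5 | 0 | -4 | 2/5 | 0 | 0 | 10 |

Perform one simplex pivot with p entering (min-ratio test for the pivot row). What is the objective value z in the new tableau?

35

Ratio test on column p — row 1: 5/1 = 5; row 2: entry -1 ≤ 0; row 3: entry -5 ≤ 0. Minimum is 5 at row 1 (q leaves); pivot element 1.
Pivot on row 1; the z-row RHS becomes 10 − (-5)·5 = 35.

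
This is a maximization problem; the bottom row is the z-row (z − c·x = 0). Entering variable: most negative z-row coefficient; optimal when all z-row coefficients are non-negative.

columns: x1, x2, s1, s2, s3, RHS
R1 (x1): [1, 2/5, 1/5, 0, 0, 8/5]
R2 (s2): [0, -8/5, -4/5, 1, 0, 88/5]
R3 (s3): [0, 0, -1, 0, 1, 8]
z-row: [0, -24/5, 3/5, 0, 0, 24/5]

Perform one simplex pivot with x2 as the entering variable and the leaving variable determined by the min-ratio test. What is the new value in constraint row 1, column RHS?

4

Ratio test on column x2 — row 1: (8/5)/(2/5) = 4; row 2: entry -8/5 ≤ 0; row 3: entry 0 ≤ 0. Minimum is 4 at row 1 (x1 leaves); pivot element 2/5.
Divide row 1 by 2/5; eliminate column x2 from the other rows.
In the new row 1, the RHS entry is the old entry divided by the pivot: (8/5)/(2/5) = 4.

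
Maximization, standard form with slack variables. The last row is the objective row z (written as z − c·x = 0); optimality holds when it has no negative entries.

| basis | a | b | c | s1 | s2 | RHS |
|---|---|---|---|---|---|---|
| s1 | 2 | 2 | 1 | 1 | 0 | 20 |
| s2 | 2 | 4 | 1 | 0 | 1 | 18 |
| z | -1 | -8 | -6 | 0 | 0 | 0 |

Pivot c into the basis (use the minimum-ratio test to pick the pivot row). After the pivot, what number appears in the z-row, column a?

11

Ratio test on column c — row 1: 20/1 = 20; row 2: 18/1 = 18. Minimum is 18 at row 2 (s2 leaves); pivot element 1.
Divide row 2 by 1; eliminate column c from the other rows.
z-row update in column a: -1 − (-6)·2 = 11.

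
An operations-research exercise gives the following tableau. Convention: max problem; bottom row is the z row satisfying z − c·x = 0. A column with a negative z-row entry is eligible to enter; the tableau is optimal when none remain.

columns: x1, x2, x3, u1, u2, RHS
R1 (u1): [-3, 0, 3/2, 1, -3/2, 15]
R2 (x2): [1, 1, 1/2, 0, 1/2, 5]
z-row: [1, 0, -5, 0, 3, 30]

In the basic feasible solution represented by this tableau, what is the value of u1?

u1 is basic (row 1); its value is the RHS of that row, 15.

15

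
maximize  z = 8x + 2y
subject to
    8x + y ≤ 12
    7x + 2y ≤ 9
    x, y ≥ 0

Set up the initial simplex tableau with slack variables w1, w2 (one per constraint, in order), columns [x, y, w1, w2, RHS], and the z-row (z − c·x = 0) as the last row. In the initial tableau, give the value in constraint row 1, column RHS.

12

The RHS of constraint 1 is b_1 = 12.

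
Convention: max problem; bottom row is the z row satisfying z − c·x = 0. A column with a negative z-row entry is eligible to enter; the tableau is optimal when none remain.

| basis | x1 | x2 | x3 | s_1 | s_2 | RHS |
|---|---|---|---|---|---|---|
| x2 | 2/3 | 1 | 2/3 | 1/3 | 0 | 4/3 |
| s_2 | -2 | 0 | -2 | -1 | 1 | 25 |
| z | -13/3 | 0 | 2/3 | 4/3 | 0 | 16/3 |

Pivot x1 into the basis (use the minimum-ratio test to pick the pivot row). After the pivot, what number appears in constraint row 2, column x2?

Ratio test on column x1 — row 1: (4/3)/(2/3) = 2; row 2: entry -2 ≤ 0. Minimum is 2 at row 1 (x2 leaves); pivot element 2/3.
Divide row 1 by 2/3; eliminate column x1 from the other rows.
Row 2 update in column x2: 0 − (-2)·(3/2) = 3.

3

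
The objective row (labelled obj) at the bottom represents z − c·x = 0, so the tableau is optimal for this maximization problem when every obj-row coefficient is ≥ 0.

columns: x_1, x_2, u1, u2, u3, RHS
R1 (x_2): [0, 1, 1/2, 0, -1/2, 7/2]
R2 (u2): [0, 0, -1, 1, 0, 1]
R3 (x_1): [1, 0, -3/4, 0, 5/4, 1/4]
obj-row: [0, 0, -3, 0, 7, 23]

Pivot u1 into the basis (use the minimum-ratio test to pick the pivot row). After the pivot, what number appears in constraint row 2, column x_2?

2

Ratio test on column u1 — row 1: (7/2)/(1/2) = 7; row 2: entry -1 ≤ 0; row 3: entry -3/4 ≤ 0. Minimum is 7 at row 1 (x_2 leaves); pivot element 1/2.
Divide row 1 by 1/2; eliminate column u1 from the other rows.
Row 2 update in column x_2: 0 − (-1)·2 = 2.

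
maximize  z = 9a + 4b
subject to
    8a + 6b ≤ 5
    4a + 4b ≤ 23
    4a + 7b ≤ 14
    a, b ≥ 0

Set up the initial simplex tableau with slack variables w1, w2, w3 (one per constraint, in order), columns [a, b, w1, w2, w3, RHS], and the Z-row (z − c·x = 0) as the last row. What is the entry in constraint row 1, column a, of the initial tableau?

8

Constraint 1 has coefficient 8 on a.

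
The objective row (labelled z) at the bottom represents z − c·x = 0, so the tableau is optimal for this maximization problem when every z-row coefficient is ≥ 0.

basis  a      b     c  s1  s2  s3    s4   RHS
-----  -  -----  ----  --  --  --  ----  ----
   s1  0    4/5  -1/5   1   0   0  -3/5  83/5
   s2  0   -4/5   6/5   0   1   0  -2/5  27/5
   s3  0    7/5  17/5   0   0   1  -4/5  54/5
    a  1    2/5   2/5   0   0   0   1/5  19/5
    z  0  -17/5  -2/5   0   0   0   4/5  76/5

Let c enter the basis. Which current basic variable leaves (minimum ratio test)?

Column c entries and ratios — s1: -1/5 ≤ 0, skip; s2: (27/5)/(6/5) = 9/2; s3: (54/5)/(17/5) = 54/17; a: (19/5)/(2/5) = 19/2.
Smallest ratio is 54/17 in the row of s3, so s3 leaves.

s3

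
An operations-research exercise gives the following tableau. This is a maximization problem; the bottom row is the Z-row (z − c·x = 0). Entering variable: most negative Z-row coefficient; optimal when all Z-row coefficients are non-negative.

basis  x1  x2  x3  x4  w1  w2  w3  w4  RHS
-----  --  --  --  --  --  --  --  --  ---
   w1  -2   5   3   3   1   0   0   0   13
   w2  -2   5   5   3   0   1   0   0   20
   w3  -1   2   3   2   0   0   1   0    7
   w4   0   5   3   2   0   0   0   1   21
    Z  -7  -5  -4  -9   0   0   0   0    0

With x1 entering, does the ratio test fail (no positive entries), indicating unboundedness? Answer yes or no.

Every constraint-row entry in column x1 is ≤ 0, so increasing x1 is unbounded.

yes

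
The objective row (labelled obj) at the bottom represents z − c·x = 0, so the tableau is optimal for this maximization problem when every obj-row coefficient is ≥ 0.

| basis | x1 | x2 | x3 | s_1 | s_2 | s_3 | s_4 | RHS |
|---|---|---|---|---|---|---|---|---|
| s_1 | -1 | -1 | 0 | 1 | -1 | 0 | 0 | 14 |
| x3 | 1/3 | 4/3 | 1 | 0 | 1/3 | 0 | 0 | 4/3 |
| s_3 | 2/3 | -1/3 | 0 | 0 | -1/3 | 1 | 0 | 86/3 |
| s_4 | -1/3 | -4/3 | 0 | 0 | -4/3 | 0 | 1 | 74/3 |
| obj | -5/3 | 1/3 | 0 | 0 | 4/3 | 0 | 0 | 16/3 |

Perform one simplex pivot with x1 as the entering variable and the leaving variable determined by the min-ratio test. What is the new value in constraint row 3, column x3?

Ratio test on column x1 — row 1: entry -1 ≤ 0; row 2: (4/3)/(1/3) = 4; row 3: (86/3)/(2/3) = 43; row 4: entry -1/3 ≤ 0. Minimum is 4 at row 2 (x3 leaves); pivot element 1/3.
Divide row 2 by 1/3; eliminate column x1 from the other rows.
Row 3 update in column x3: 0 − (2/3)·3 = -2.

-2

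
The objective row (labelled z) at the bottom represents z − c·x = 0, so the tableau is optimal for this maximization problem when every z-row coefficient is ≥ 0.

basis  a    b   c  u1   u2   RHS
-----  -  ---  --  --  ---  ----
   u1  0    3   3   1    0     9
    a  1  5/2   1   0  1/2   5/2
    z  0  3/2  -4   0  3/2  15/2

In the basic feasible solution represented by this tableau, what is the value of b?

0

b is not in the basis, so in the current basic feasible solution b = 0.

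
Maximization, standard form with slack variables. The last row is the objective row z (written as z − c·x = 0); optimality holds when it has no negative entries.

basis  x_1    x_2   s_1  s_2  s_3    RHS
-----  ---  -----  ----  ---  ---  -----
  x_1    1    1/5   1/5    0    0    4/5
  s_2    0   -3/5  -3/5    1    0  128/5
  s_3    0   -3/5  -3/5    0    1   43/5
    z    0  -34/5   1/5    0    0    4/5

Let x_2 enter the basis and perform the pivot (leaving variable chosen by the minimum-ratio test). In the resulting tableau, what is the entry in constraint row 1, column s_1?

Ratio test on column x_2 — row 1: (4/5)/(1/5) = 4; row 2: entry -3/5 ≤ 0; row 3: entry -3/5 ≤ 0. Minimum is 4 at row 1 (x_1 leaves); pivot element 1/5.
Divide row 1 by 1/5; eliminate column x_2 from the other rows.
In the new row 1, the s_1 entry is the old entry divided by the pivot: (1/5)/(1/5) = 1.

1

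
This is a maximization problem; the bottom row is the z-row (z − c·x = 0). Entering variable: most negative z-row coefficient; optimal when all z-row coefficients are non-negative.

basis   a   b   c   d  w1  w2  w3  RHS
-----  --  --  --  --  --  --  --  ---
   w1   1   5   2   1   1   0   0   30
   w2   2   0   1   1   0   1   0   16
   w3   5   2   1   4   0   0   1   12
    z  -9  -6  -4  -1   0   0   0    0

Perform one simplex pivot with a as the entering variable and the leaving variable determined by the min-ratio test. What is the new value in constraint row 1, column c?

9/5

Ratio test on column a — row 1: 30/1 = 30; row 2: 16/2 = 8; row 3: 12/5 = 12/5. Minimum is 12/5 at row 3 (w3 leaves); pivot element 5.
Divide row 3 by 5; eliminate column a from the other rows.
Row 1 update in column c: 2 − 1·(1/5) = 9/5.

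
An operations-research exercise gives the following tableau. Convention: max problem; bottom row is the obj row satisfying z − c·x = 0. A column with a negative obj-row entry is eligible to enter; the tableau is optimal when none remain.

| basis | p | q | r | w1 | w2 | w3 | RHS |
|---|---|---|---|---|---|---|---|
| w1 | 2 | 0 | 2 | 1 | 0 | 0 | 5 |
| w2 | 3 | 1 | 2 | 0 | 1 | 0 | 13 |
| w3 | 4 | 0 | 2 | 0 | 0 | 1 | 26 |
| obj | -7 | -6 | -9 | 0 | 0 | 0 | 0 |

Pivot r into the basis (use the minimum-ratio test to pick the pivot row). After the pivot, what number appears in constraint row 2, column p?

1

Ratio test on column r — row 1: 5/2 = 5/2; row 2: 13/2 = 13/2; row 3: 26/2 = 13. Minimum is 5/2 at row 1 (w1 leaves); pivot element 2.
Divide row 1 by 2; eliminate column r from the other rows.
Row 2 update in column p: 3 − 2·1 = 1.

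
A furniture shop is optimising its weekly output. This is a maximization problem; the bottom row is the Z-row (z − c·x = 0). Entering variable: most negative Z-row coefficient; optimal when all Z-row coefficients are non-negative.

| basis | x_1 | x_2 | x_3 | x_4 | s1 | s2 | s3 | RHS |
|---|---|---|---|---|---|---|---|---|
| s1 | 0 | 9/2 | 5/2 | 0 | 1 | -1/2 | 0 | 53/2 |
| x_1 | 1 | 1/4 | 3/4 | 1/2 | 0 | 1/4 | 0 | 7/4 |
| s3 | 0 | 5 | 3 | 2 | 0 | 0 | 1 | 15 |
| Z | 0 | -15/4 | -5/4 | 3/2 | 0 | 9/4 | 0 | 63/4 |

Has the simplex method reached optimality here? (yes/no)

The Z-row has a negative entry -15/4 in column x_2, so it is not optimal.

no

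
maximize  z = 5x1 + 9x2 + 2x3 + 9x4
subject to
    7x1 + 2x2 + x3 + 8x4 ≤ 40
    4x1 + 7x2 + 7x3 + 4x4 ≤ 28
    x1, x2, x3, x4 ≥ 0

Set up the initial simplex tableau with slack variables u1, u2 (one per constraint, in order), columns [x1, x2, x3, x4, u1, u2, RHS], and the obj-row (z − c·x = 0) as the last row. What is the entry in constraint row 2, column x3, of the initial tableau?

Constraint 2 has coefficient 7 on x3.

7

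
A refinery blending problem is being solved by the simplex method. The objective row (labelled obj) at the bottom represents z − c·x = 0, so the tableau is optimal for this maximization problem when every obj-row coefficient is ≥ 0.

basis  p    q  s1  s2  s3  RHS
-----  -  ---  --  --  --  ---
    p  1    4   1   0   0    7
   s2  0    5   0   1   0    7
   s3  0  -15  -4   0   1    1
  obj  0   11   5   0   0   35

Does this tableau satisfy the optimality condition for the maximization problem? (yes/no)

Every obj-row coefficient is ≥ 0, so the tableau is optimal.

yes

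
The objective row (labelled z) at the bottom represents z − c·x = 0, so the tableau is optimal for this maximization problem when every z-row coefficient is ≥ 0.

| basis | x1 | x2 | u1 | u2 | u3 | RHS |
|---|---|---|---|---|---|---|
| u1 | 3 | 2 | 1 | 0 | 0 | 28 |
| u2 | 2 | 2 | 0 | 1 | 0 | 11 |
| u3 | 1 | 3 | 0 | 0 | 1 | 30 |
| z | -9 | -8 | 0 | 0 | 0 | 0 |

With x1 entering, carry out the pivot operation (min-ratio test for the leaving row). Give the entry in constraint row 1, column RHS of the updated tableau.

23/2

Ratio test on column x1 — row 1: 28/3 = 28/3; row 2: 11/2 = 11/2; row 3: 30/1 = 30. Minimum is 11/2 at row 2 (u2 leaves); pivot element 2.
Divide row 2 by 2; eliminate column x1 from the other rows.
Row 1 update in column RHS: 28 − 3·(11/2) = 23/2.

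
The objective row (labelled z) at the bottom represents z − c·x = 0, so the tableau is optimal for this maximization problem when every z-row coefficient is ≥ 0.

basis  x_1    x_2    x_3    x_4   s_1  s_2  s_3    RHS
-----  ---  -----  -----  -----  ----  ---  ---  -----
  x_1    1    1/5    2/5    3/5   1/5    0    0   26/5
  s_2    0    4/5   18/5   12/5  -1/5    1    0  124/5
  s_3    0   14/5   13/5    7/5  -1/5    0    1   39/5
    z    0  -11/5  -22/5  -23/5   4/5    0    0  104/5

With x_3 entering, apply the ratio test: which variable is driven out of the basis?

Column x_3 entries and ratios — x_1: (26/5)/(2/5) = 13; s_2: (124/5)/(18/5) = 62/9; s_3: (39/5)/(13/5) = 3.
Smallest ratio is 3 in the row of s_3, so s_3 leaves.

s_3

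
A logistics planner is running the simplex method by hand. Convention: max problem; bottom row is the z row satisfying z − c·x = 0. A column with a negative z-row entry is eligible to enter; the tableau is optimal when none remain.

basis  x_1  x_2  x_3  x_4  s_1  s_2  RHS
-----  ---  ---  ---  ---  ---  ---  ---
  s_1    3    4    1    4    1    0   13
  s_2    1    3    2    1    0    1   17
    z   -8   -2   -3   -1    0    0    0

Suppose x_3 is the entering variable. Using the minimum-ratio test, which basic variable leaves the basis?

Column x_3 entries and ratios — s_1: 13/1 = 13; s_2: 17/2 = 17/2.
Smallest ratio is 17/2 in the row of s_2, so s_2 leaves.

s_2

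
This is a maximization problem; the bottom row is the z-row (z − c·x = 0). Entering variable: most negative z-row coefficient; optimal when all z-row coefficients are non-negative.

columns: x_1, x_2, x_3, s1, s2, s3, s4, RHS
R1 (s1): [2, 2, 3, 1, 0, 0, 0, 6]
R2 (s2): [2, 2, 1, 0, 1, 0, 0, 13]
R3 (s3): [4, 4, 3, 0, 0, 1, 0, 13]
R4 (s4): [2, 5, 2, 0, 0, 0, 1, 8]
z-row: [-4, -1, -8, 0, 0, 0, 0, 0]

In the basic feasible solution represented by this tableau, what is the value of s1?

6

s1 is basic (row 1); its value is the RHS of that row, 6.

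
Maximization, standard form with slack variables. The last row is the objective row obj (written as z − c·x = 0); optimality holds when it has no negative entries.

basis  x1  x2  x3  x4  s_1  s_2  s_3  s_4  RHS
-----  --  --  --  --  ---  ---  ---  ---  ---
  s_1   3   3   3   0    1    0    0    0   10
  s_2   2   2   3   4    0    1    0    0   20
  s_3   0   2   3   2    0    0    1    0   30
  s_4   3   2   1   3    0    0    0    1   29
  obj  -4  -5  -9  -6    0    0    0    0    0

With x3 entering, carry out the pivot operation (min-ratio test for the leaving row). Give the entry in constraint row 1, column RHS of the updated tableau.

Ratio test on column x3 — row 1: 10/3 = 10/3; row 2: 20/3 = 20/3; row 3: 30/3 = 10; row 4: 29/1 = 29. Minimum is 10/3 at row 1 (s_1 leaves); pivot element 3.
Divide row 1 by 3; eliminate column x3 from the other rows.
In the new row 1, the RHS entry is the old entry divided by the pivot: 10/3 = 10/3.

10/3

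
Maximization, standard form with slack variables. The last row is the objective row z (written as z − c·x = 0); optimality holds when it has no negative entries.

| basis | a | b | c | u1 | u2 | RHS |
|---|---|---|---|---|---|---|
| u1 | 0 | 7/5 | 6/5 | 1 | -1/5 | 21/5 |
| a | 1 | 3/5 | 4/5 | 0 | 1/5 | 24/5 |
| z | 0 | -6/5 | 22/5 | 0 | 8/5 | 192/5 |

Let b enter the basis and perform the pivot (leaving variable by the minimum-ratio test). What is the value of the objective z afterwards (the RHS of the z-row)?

42

Ratio test on column b — row 1: (21/5)/(7/5) = 3; row 2: (24/5)/(3/5) = 8. Minimum is 3 at row 1 (u1 leaves); pivot element 7/5.
Pivot on row 1; the z-row RHS becomes 192/5 − (-6/5)·3 = 42.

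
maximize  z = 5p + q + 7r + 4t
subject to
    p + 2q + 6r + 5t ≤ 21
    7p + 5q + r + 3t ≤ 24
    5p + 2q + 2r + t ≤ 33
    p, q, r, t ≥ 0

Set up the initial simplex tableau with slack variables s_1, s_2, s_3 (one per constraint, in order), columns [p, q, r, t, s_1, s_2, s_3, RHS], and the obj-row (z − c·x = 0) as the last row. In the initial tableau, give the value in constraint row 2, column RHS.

The RHS of constraint 2 is b_2 = 24.

24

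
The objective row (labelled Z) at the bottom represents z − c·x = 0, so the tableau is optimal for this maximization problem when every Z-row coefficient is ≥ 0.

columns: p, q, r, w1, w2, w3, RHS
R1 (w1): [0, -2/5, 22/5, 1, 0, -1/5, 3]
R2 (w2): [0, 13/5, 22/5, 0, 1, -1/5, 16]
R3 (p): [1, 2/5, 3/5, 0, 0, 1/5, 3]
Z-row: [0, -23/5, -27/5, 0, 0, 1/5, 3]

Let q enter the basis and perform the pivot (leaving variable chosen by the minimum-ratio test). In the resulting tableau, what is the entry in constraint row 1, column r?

Ratio test on column q — row 1: entry -2/5 ≤ 0; row 2: 16/(13/5) = 80/13; row 3: 3/(2/5) = 15/2. Minimum is 80/13 at row 2 (w2 leaves); pivot element 13/5.
Divide row 2 by 13/5; eliminate column q from the other rows.
Row 1 update in column r: 22/5 − (-2/5)·(22/13) = 66/13.

66/13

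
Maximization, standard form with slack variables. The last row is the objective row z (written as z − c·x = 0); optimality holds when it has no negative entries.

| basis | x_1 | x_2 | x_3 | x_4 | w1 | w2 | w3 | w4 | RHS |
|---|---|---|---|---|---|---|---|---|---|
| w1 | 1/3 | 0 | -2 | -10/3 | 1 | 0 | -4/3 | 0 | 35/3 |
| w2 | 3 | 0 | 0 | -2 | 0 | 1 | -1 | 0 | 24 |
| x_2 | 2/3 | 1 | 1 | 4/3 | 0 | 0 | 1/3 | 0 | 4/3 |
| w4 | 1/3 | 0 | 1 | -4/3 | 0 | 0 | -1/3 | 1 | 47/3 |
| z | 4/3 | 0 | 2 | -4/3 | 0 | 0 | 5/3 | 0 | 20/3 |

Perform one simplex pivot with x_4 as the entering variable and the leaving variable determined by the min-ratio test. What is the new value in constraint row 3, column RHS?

1

Ratio test on column x_4 — row 1: entry -10/3 ≤ 0; row 2: entry -2 ≤ 0; row 3: (4/3)/(4/3) = 1; row 4: entry -4/3 ≤ 0. Minimum is 1 at row 3 (x_2 leaves); pivot element 4/3.
Divide row 3 by 4/3; eliminate column x_4 from the other rows.
In the new row 3, the RHS entry is the old entry divided by the pivot: (4/3)/(4/3) = 1.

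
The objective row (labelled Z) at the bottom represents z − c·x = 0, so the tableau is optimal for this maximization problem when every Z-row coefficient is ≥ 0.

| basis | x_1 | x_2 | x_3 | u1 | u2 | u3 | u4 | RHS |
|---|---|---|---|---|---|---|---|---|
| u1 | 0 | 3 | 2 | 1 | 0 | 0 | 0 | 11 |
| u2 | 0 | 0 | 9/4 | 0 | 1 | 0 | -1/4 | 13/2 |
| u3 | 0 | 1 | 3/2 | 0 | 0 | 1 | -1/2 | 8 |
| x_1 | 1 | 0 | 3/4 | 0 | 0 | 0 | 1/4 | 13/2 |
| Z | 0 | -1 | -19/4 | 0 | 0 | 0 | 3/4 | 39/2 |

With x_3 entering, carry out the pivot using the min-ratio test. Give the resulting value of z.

299/9

Ratio test on column x_3 — row 1: 11/2 = 11/2; row 2: (13/2)/(9/4) = 26/9; row 3: 8/(3/2) = 16/3; row 4: (13/2)/(3/4) = 26/3. Minimum is 26/9 at row 2 (u2 leaves); pivot element 9/4.
Pivot on row 2; the Z-row RHS becomes 39/2 − (-19/4)·(26/9) = 299/9.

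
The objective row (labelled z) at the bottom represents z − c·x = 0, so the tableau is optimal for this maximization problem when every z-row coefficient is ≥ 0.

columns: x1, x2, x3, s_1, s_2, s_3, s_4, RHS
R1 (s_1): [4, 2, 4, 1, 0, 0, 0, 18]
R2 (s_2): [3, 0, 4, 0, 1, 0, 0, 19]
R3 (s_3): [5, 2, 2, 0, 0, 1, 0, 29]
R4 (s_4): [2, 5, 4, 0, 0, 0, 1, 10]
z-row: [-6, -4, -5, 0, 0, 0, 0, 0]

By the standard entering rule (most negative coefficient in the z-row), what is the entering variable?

Negative z-row entries: x1: -6, x2: -4, x3: -5.
The most negative is -6 in column x1, so x1 enters.

x1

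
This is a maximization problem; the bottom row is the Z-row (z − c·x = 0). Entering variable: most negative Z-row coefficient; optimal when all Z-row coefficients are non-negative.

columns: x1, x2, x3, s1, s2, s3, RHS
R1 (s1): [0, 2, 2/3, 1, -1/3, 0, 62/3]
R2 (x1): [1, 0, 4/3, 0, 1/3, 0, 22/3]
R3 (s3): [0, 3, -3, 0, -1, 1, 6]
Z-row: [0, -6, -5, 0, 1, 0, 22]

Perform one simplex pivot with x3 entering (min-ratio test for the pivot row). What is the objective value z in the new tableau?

99/2

Ratio test on column x3 — row 1: (62/3)/(2/3) = 31; row 2: (22/3)/(4/3) = 11/2; row 3: entry -3 ≤ 0. Minimum is 11/2 at row 2 (x1 leaves); pivot element 4/3.
Pivot on row 2; the Z-row RHS becomes 22 − (-5)·(11/2) = 99/2.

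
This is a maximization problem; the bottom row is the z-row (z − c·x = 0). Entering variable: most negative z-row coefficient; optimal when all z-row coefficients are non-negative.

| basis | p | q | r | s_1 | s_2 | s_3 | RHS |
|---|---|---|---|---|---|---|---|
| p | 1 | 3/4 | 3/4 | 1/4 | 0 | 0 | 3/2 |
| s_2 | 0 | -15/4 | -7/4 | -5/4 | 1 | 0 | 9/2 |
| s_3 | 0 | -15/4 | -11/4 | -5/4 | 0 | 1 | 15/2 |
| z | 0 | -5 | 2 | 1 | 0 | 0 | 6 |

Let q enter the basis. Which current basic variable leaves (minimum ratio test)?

Column q entries and ratios — p: (3/2)/(3/4) = 2; s_2: -15/4 ≤ 0, skip; s_3: -15/4 ≤ 0, skip.
Smallest ratio is 2 in the row of p, so p leaves.

p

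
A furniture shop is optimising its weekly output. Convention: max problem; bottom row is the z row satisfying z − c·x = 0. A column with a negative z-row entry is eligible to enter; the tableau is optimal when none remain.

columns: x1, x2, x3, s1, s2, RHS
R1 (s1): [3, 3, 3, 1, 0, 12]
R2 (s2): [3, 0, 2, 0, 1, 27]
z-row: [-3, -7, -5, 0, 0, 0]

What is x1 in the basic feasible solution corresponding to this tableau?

x1 is not in the basis, so in the current basic feasible solution x1 = 0.

0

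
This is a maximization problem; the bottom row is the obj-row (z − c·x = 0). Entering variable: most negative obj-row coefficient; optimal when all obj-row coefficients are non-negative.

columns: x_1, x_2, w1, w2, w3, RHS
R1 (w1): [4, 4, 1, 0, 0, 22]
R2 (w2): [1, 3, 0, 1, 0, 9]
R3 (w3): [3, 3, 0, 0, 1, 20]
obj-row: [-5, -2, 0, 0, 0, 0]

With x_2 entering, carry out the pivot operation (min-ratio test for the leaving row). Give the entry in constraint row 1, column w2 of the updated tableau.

Ratio test on column x_2 — row 1: 22/4 = 11/2; row 2: 9/3 = 3; row 3: 20/3 = 20/3. Minimum is 3 at row 2 (w2 leaves); pivot element 3.
Divide row 2 by 3; eliminate column x_2 from the other rows.
Row 1 update in column w2: 0 − 4·(1/3) = -4/3.

-4/3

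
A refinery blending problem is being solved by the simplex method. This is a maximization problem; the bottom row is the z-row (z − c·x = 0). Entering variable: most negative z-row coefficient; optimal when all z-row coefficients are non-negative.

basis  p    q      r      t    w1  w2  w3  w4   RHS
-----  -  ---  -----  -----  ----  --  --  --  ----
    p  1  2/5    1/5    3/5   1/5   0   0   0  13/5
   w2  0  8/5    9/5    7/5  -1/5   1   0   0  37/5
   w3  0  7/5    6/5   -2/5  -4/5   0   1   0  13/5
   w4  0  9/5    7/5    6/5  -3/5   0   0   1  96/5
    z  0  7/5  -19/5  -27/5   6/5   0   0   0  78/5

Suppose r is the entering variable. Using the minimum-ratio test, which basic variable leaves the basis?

w3

Column r entries and ratios — p: (13/5)/(1/5) = 13; w2: (37/5)/(9/5) = 37/9; w3: (13/5)/(6/5) = 13/6; w4: (96/5)/(7/5) = 96/7.
Smallest ratio is 13/6 in the row of w3, so w3 leaves.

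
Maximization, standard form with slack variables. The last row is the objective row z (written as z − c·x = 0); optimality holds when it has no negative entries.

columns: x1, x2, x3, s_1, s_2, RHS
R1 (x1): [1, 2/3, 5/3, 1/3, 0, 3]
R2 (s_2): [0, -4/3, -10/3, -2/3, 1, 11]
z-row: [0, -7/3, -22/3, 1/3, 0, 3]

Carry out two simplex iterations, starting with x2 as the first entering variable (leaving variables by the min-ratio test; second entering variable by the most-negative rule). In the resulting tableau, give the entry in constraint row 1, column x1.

Ratio test on column x2 — row 1: 3/(2/3) = 9/2; row 2: entry -4/3 ≤ 0. Minimum is 9/2 at row 1 (x1 leaves); pivot element 2/3.
Divide row 1 by 2/3; eliminate column x2 from the other rows.
Second iteration: most negative z-row entry is -3/2 in column x3, so x3 enters.
Ratio test on column x3 — row 1: (9/2)/(5/2) = 9/5; row 2: entry 0 ≤ 0. Minimum is 9/5 at row 1 (x2 leaves); pivot element 5/2.
Divide row 1 by 5/2; eliminate column x3 from the other rows.
After both pivots, the entry at constraint row 1, column x1 is 3/5.

3/5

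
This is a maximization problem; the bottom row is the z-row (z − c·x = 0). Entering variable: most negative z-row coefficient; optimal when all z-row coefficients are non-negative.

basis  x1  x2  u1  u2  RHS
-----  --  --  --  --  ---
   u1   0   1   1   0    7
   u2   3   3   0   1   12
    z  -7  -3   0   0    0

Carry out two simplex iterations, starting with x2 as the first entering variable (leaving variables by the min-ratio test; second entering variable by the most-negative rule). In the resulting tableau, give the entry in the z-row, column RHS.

Ratio test on column x2 — row 1: 7/1 = 7; row 2: 12/3 = 4. Minimum is 4 at row 2 (u2 leaves); pivot element 3.
Divide row 2 by 3; eliminate column x2 from the other rows.
Second iteration: most negative z-row entry is -4 in column x1, so x1 enters.
Ratio test on column x1 — row 1: entry -1 ≤ 0; row 2: 4/1 = 4. Minimum is 4 at row 2 (x2 leaves); pivot element 1.
Divide row 2 by 1; eliminate column x1 from the other rows.
After both pivots, the entry at the z-row, column RHS is 28.

28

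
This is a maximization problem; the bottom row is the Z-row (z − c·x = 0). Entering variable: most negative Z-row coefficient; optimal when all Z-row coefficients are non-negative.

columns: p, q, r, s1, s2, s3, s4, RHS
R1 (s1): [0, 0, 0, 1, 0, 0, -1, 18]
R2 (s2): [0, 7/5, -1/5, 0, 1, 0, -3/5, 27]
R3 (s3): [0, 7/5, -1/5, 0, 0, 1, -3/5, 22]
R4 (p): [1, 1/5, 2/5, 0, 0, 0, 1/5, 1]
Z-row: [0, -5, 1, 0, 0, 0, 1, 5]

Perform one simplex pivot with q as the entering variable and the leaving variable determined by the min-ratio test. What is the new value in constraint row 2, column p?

Ratio test on column q — row 1: entry 0 ≤ 0; row 2: 27/(7/5) = 135/7; row 3: 22/(7/5) = 110/7; row 4: 1/(1/5) = 5. Minimum is 5 at row 4 (p leaves); pivot element 1/5.
Divide row 4 by 1/5; eliminate column q from the other rows.
Row 2 update in column p: 0 − (7/5)·5 = -7.

-7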